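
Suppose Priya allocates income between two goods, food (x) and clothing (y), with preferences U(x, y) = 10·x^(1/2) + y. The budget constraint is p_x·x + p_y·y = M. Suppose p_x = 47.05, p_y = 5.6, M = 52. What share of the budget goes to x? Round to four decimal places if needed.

share on x = 0.3204

Set MRS = p_x/p_y: 5·x^(−1/2) = p_x/p_y.
Thus x* = (5·p_y/p_x)² — independent of M — with the rest of income spent on y.
Plugging in: x* = (5·5.6/47.05)² = 0.3542, y* = 6.3102.
Expenditure on x: 47.05·0.3542 = 16.6631; share = 0.3204.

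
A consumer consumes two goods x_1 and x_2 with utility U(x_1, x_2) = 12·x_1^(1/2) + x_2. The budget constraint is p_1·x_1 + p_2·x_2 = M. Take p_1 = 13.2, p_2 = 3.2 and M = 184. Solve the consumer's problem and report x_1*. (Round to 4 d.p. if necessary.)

x_1* = 2.1157

Utility is quasi-linear in x_2; the FOC for x_1 is 6/√x_1 = p_1/p_2.
Thus x_1* = (6·p_2/p_1)² — independent of M — with the rest of income spent on x_2.
Plugging in: x_1* = (6·3.2/13.2)² = 2.1157.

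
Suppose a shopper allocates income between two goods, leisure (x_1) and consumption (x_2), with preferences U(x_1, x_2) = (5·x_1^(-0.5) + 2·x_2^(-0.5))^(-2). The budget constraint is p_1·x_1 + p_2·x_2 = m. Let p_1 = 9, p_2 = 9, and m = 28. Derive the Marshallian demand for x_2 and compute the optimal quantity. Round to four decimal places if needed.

x_2* = 1.0947

From the CES first-order condition, (5/2)·(x_2/x_1)^(1.5) = p_1/p_2.
Hence x_2/x_1 = ((2/5)·p_1/p_2)^(1/(1.5)), i.e. raised to the 2/3 power.
With the ratio pinned down, the budget gives x_1* = m/(p_1 + p_2·(x_2/x_1)) and x_2* = (x_2/x_1)·x_1*.
Numerically x_2/x_1 = 0.542884, so x_1* = 28/(9 + 9·0.542884) = 2.0164 and x_2* = 0.542884·2.0164 = 1.0947.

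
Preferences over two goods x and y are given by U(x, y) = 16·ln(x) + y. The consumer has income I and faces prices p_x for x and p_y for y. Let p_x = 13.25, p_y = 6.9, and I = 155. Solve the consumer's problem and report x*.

Set MRS = p_x/p_y: (16/x)/1 = p_x/p_y.
So x*(p_x,p_y) = 16·p_y/p_x, independent of income; and y* = (I − 16·p_y)/p_y.
At the given prices: x* = 16·6.9/13.25 = 8.3321.

x* = 8.3321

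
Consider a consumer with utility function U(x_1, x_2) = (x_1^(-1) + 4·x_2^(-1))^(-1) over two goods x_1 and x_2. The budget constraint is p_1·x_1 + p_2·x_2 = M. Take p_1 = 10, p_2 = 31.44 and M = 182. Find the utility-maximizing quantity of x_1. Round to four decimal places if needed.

MRS = MU_x_1/MU_x_2 = (1/4)·(x_2/x_1)^(2). Set equal to p_1/p_2.
Hence x_2/x_1 = (4·p_1/p_2)^(1/(2)), i.e. raised to the 0.5 power.
Substitute x_2 = (x_2/x_1)·x_1 into the budget: x_1* = M/(p_1 + p_2·(x_2/x_1)).
Numerically x_2/x_1 = 1.127947, so x_1* = 182/(10 + 31.44·1.127947) = 4.0033.

x_1* = 4.0033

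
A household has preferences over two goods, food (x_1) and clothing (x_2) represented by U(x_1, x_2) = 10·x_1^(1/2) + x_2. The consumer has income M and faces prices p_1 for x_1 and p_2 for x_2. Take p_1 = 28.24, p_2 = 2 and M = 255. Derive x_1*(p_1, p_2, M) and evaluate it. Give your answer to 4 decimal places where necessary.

Utility is quasi-linear in x_2; the FOC for x_1 is 5/√x_1 = p_1/p_2.
Solve: √x_1 = 5·p_2/p_1, so x_1*(p_1,p_2) = (5·p_2/p_1)², and x_2* = (M − p_1·x_1*)/p_2.
Plugging in: x_1* = (5·2/28.24)² = 0.1254.

x_1* = 0.1254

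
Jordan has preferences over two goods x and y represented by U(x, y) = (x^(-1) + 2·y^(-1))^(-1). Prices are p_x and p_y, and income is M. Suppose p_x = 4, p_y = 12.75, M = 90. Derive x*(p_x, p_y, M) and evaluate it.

x* = 6.3832

MRS = MU_x/MU_y = (1/2)·(y/x)^(2). Set equal to p_x/p_y.
Solve for the ratio: y/x = [2·p_x/p_y]^(0.5).
With the ratio pinned down, the budget gives x* = M/(p_x + p_y·(y/x)) and y* = (y/x)·x*.
Numerically y/x = 0.792118, so x* = 90/(4 + 12.75·0.792118) = 6.3832.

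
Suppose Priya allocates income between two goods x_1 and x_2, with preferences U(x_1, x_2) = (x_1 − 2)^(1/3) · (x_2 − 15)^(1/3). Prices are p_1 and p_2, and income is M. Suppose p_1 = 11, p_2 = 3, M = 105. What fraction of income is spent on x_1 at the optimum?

share on x_1 = 0.3905

This is Cobb-Douglas in (x_1−2, x_2−15): tangency gives 1/3·p_2·(x_2−15) = 1/3·p_1·(x_1−2).
After buying the subsistence bundle (2, 15), a share 0.5 of the remaining income goes to x_1: x_1* = 2 + 0.5·(M − 2p_1 − 15p_2)/p_1.
Discretionary income = 105 − 2·11 − 15·3 = 38; x_1* = 2 + 0.5·38/11 = 3.7273; x_2* = 15 + 0.5·38/3 = 21.3333.
Expenditure on x_1: 11·3.7273 = 41; share = 0.3905.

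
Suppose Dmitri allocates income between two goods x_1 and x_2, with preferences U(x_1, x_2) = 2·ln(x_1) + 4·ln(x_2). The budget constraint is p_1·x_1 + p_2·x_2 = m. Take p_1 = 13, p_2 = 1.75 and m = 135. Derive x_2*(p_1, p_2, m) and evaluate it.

x_2* = 51.4286

Demand: x_1*(p_1,p_2,m) = 1/3·m/p_1 and x_2* = 2/3·m/p_2.
At p_1=13, p_2=1.75, m=135: x_2* = 2/3·135/1.75 = 51.4286.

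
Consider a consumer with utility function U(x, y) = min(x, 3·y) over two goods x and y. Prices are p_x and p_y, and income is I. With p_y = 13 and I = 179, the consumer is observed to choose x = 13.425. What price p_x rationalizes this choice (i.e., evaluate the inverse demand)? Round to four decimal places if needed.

With perfect complements, no substitution: consume in ratio x:y = 3:1.
Budget: p_x·x + p_y·(1/3)·x = I, so (3·p_x + p_y)·x = 3·I.
Demand: x*(p_x,p_y,I) = 3·I/(3·p_x + p_y), y* = I/(3·p_x + p_y).
Set x* = 13.425 in the demand function and solve for p_x: p_x = 9.

p_x = 9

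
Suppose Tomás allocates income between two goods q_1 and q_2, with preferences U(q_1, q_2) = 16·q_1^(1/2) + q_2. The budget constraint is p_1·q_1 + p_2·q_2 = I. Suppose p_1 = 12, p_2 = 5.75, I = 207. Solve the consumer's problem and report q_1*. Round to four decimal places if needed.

Set MRS = p_1/p_2: 8·q_1^(−1/2) = p_1/p_2.
Solve: √q_1 = 8·p_2/p_1, so q_1*(p_1,p_2) = (8·p_2/p_1)², and q_2* = (I − p_1·q_1*)/p_2.
Plugging in: q_1* = (8·5.75/12)² = 14.6944.

q_1* = 14.6944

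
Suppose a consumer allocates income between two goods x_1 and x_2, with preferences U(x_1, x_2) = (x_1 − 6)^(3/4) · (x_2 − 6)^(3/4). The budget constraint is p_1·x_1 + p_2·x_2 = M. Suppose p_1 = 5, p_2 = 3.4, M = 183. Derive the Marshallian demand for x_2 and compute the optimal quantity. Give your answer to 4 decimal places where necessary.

x_2* = 25.5

Let x_1' = x_1−6, x_2' = x_2−6. MRS = x_2'/x_1' = p_1/p_2.
After buying the subsistence bundle (6, 6), a share 0.5 of the remaining income goes to x_1: x_1* = 6 + 0.5·(M − 6p_1 − 6p_2)/p_1.
Discretionary income = 183 − 6·5 − 6·3.4 = 132.6; x_2* = 6 + 0.5·132.6/3.4 = 25.5.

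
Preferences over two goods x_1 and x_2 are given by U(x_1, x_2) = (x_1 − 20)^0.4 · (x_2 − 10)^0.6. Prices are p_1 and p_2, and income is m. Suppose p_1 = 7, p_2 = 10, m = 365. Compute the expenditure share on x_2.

This is Cobb-Douglas in (x_1−20, x_2−10): tangency gives 0.4·p_2·(x_2−10) = 0.6·p_1·(x_1−20).
After buying the subsistence bundle (20, 10), a share 0.4 of the remaining income goes to x_1: x_1* = 20 + 0.4·(m − 20p_1 − 10p_2)/p_1.
Discretionary income = 365 − 20·7 − 10·10 = 125; x_1* = 20 + 0.4·125/7 = 27.1429; x_2* = 10 + 0.6·125/10 = 17.5.
Expenditure on x_2: 10·17.5 = 175; share = 0.4795.

share on x_2 = 0.4795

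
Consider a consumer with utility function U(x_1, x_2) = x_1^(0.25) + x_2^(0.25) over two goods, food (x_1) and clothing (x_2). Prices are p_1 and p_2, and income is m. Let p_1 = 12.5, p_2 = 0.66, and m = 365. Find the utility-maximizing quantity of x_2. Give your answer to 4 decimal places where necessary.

x_2* = 402.1584

MU_x_1 ∝ x_1^(-0.75), MU_x_2 ∝ x_2^(-0.75), so MRS = (x_2/x_1)^(0.75) = p_1/p_2.
Solve for the ratio: x_2/x_1 = [p_1/p_2]^(4/3).
With the ratio pinned down, the budget gives x_1* = m/(p_1 + p_2·(x_2/x_1)) and x_2* = (x_2/x_1)·x_1*.
Numerically x_2/x_1 = 50.484118, so x_1* = 365/(12.5 + 0.66·50.484118) = 7.966 and x_2* = 50.484118·7.966 = 402.1584.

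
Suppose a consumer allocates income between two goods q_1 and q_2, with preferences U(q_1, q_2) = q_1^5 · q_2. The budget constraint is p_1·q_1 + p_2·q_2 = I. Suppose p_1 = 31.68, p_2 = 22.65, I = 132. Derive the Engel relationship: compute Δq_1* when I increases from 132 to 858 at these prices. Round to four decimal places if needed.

Δq_1* = 19.0972

MU_q_1/MU_q_2 = (5·q_2)/(q_1); tangency sets this equal to p_1/p_2.
Rearranging, p_2·q_2 = (1/5)·p_1·q_1. Substituting into the budget gives p_1·q_1·(1 + (1/5)) = I.
Demand: q_1*(p_1,p_2,I) = 5/6·I/p_1 and q_2* = 1/6·I/p_2.
At p_1=31.68, p_2=22.65, I=132: q_1* = 5/6·132/31.68 = 3.4722.
At I' = 858: q_1* = 22.5694. Change: 22.5694 − 3.4722 = 19.0972.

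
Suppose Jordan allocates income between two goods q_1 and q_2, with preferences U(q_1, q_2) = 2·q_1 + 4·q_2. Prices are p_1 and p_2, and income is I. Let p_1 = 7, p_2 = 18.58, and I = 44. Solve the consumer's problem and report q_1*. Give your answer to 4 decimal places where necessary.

q_1* = 6.2857

Linear utility — the consumer picks whichever good has higher MU/price: 2/7 = 0.2857 vs 4/18.58 = 0.2153.
q_1 gives more utility per dollar, so spend all income on q_1: q_1* = I/p_1, q_2* = 0.
Numerically: q_1* = 6.2857, q_2* = 0.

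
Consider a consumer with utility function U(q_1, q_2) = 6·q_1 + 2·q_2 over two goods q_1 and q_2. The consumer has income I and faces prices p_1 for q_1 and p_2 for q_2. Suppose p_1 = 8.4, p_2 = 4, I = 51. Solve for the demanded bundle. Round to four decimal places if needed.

q_1* = 6.0714, q_2* = 0

Perfect substitutes: compare marginal utility per dollar. 6/p_1 vs 2/p_2 → 0.7143 vs 0.5.
q_1 gives more utility per dollar, so spend all income on q_1: q_1* = I/p_1, q_2* = 0.
Numerically: q_1* = 6.0714, q_2* = 0.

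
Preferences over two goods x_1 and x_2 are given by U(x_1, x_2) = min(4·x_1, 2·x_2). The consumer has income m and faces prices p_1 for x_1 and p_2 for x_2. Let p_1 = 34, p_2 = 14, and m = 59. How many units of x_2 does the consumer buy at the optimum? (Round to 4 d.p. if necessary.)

With perfect complements, no substitution: consume in ratio x_1:x_2 = 2:4.
Budget: p_1·x_1 + p_2·2·x_1 = m, so (2·p_1 + 4·p_2)·x_1 = 2·m.
Demand: x_1*(p_1,p_2,m) = 2·m/(2·p_1 + 4·p_2), x_2* = 4·m/(2·p_1 + 4·p_2).
Here 2·34 + 4·14 = 124, giving x_2* = 1.9032.

x_2* = 1.9032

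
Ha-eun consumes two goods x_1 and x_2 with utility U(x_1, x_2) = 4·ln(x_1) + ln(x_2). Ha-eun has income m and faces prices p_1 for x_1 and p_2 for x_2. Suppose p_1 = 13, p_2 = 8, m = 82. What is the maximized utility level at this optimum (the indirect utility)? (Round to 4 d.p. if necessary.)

V = 7.1923

The MRS is 4·x_2/x_1. Set MRS = p_1/p_2.
So 4·p_2·x_2 = p_1·x_1; combined with the budget, a share 0.8 of income goes to x_1.
Demand: x_1*(p_1,p_2,m) = 0.8·m/p_1 and x_2* = 0.2·m/p_2.
At p_1=13, p_2=8, m=82: x_1* = 0.8·82/13 = 5.0462, x_2* = 2.05.
Utility at the optimum: U(5.0462, 2.05) = 7.1923.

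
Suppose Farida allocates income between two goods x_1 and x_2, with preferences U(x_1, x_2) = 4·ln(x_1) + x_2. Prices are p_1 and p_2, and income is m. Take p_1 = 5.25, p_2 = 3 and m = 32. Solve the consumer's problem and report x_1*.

x_1* = 2.2857

Set MRS = p_1/p_2: (4/x_1)/1 = p_1/p_2.
So x_1*(p_1,p_2) = 4·p_2/p_1, independent of income; and x_2* = (m − 4·p_2)/p_2.
At the given prices: x_1* = 4·3/5.25 = 2.2857.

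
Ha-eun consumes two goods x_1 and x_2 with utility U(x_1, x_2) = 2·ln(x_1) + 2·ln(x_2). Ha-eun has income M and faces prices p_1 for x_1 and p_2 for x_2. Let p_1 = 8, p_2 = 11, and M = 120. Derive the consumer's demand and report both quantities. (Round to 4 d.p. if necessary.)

x_1* = 7.5, x_2* = 5.4545

The MRS is x_2/x_1. Set MRS = p_1/p_2.
So 2·p_2·x_2 = 2·p_1·x_1; combined with the budget, a share 0.5 of income goes to x_1.
Demand: x_1*(p_1,p_2,M) = 0.5·M/p_1 and x_2* = 0.5·M/p_2.
At p_1=8, p_2=11, M=120: x_1* = 0.5·120/8 = 7.5, x_2* = 5.4545.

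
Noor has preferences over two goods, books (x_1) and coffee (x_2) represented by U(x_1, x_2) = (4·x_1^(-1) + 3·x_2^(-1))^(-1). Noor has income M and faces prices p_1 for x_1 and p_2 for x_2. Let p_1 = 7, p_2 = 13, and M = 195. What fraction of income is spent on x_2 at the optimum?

From the CES first-order condition, (4/3)·(x_2/x_1)^(2) = p_1/p_2.
Solve for the ratio: x_2/x_1 = [(3/4)·p_1/p_2]^(0.5).
With the ratio pinned down, the budget gives x_1* = M/(p_1 + p_2·(x_2/x_1)) and x_2* = (x_2/x_1)·x_1*.
Numerically x_2/x_1 = 0.635489, so x_1* = 195/(7 + 13·0.635489) = 12.7774 and x_2* = 0.635489·12.7774 = 8.1199.
Expenditure on x_2: 13·8.1199 = 105.5584; share = 0.5413.

share on x_2 = 0.5413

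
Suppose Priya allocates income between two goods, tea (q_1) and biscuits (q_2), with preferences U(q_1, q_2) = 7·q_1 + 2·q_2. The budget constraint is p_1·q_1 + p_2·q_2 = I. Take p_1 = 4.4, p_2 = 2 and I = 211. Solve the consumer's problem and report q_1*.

q_1* = 47.9545

Perfect substitutes: compare marginal utility per dollar. 7/p_1 vs 2/p_2 → 1.5909 vs 1.
q_1 gives more utility per dollar, so spend all income on q_1: q_1* = I/p_1, q_2* = 0.
Numerically: q_1* = 47.9545, q_2* = 0.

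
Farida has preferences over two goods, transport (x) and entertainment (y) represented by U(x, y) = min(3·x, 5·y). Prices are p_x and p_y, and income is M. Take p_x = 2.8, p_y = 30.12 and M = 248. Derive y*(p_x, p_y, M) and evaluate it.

y* = 7.1292

Leontief preferences: the optimum is at the kink where x/5 = y/3, i.e. y = (3/5)·x.
Budget: p_x·x + p_y·(3/5)·x = M, so (5·p_x + 3·p_y)·x = 5·M.
Demand: x*(p_x,p_y,M) = 5·M/(5·p_x + 3·p_y), y* = 3·M/(5·p_x + 3·p_y).
Here 5·2.8 + 3·30.12 = 104.36, giving y* = 7.1292.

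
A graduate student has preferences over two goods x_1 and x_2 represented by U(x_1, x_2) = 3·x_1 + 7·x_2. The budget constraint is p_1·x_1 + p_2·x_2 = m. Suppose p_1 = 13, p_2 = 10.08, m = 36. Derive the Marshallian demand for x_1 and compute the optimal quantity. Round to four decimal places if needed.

Perfect substitutes: compare marginal utility per dollar. 3/p_1 vs 7/p_2 → 0.2308 vs 0.6944.
x_2 gives more utility per dollar, so spend all income on x_2: x_2* = m/p_2, x_1* = 0.
Numerically: x_1* = 0, x_2* = 3.5714.

x_1* = 0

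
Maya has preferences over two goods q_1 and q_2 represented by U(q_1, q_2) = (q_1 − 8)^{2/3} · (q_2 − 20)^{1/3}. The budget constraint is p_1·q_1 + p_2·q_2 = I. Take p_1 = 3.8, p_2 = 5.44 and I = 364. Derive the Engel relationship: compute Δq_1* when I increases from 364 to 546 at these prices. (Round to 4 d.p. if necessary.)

MRS = 2·(q_2−20)/(q_1−8). Tangency with p_1/p_2 gives q_2−20 = (1/2)·(p_1/p_2)·(q_1−8).
After buying the subsistence bundle (8, 20), a share 2/3 of the remaining income goes to q_1: q_1* = 8 + 2/3·(I − 8p_1 − 20p_2)/p_1.
Discretionary income = 364 − 8·3.8 − 20·5.44 = 224.8; q_1* = 8 + 2/3·224.8/3.8 = 47.4386.
At I' = 546: q_1* = 79.3684. Change: 79.3684 − 47.4386 = 31.9298.

Δq_1* = 31.9298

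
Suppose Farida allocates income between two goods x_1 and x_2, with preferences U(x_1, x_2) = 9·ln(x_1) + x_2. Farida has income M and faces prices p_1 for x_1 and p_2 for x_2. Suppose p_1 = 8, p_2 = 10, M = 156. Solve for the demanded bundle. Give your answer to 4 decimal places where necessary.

x_1* = 11.25, x_2* = 6.6

MU_x_1 = 9/x_1, MU_x_2 = 1. Tangency: 9/x_1 = p_1/p_2.
So x_1*(p_1,p_2) = 9·p_2/p_1, independent of income; and x_2* = (M − 9·p_2)/p_2.
At the given prices: x_1* = 9·10/8 = 11.25, and x_2* = 6.6.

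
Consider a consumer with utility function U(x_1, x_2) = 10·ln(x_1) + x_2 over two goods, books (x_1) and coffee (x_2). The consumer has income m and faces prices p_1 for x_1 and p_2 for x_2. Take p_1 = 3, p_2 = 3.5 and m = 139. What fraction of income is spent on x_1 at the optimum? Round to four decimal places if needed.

share on x_1 = 0.2518

MU_x_1 = 10/x_1, MU_x_2 = 1. Tangency: 10/x_1 = p_1/p_2.
So x_1*(p_1,p_2) = 10·p_2/p_1, independent of income; and x_2* = (m − 10·p_2)/p_2.
At the given prices: x_1* = 10·3.5/3 = 11.6667, and x_2* = 29.7143.
Expenditure on x_1: 3·11.6667 = 35; share = 0.2518.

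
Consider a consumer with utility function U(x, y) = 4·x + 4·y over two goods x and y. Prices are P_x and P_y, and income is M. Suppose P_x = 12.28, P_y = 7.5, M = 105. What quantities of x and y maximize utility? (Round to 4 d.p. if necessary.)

Linear utility — the consumer picks whichever good has higher MU/price: 4/12.28 = 0.3257 vs 4/7.5 = 0.5333.
y gives more utility per dollar, so spend all income on y: y* = M/P_y, x* = 0.
Numerically: x* = 0, y* = 14.

x* = 0, y* = 14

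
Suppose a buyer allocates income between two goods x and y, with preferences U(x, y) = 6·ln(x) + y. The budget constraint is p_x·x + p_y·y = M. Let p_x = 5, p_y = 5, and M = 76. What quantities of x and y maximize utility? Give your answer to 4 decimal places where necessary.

x* = 6, y* = 9.2

Set MRS = p_x/p_y: (6/x)/1 = p_x/p_y.
So x*(p_x,p_y) = 6·p_y/p_x, independent of income; and y* = (M − 6·p_y)/p_y.
At the given prices: x* = 6·5/5 = 6, and y* = 9.2.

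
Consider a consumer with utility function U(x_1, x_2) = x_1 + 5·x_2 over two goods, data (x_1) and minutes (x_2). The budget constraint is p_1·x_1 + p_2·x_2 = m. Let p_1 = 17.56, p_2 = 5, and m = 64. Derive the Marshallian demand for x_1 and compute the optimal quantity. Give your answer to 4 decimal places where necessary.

Linear utility — the consumer picks whichever good has higher MU/price: 1/17.56 = 0.0569 vs 5/5 = 1.
x_2 gives more utility per dollar, so spend all income on x_2: x_2* = m/p_2, x_1* = 0.
Numerically: x_1* = 0, x_2* = 12.8.

x_1* = 0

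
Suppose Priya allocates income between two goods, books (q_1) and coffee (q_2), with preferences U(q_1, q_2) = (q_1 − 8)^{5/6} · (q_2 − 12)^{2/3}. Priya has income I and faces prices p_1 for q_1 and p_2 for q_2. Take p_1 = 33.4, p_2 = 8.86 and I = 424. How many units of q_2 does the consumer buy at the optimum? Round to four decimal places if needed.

This is Cobb-Douglas in (q_1−8, q_2−12): tangency gives 5/6·p_2·(q_2−12) = 2/3·p_1·(q_1−8).
Substituting into the budget: q_1* = 8 + 5/9·(I − 8·p_1 − 12·p_2)/p_1, and q_2* = 12 + 4/9·(…)/p_2.
Discretionary income = 424 − 8·33.4 − 12·8.86 = 50.48; q_2* = 12 + 4/9·50.48/8.86 = 14.5322.

q_2* = 14.5322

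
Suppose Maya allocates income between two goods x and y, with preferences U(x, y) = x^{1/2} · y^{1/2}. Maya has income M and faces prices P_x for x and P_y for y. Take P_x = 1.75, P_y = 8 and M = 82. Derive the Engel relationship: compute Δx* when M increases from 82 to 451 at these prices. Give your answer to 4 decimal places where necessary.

MU_x/MU_y = (0.5·y)/(0.5·x); tangency sets this equal to P_x/P_y.
So 0.5·P_y·y = 0.5·P_x·x; combined with the budget, a share 0.5 of income goes to x.
Demand: x*(P_x,P_y,M) = 0.5·M/P_x and y* = 0.5·M/P_y.
At P_x=1.75, P_y=8, M=82: x* = 0.5·82/1.75 = 23.4286.
At M' = 451: x* = 128.8571. Change: 128.8571 − 23.4286 = 105.4286.

Δx* = 105.4286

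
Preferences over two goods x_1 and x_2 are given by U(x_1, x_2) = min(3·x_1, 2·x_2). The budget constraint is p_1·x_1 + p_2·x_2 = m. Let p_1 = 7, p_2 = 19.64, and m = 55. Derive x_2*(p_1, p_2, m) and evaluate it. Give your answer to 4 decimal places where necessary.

x_2* = 2.2628

With perfect complements, no substitution: consume in ratio x_1:x_2 = 2:3.
Budget: p_1·x_1 + p_2·(3/2)·x_1 = m, so (2·p_1 + 3·p_2)·x_1 = 2·m.
Demand: x_1*(p_1,p_2,m) = 2·m/(2·p_1 + 3·p_2), x_2* = 3·m/(2·p_1 + 3·p_2).
Here 2·7 + 3·19.64 = 72.92, giving x_2* = 2.2628.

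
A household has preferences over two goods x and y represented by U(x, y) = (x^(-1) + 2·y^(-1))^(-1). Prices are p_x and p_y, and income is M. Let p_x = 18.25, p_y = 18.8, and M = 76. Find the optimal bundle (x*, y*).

x* = 1.71, y* = 2.3826

With the ratio pinned down, the budget gives x* = M/(p_x + p_y·(y/x)) and y* = (y/x)·x*.
Numerically y/x = 1.393373, so x* = 76/(18.25 + 18.8·1.393373) = 1.71 and y* = 1.393373·1.71 = 2.3826.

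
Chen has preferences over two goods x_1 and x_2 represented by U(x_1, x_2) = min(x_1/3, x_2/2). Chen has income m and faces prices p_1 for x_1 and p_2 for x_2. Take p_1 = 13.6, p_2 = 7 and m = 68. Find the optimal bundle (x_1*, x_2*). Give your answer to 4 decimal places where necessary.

Leontief preferences: the optimum is at the kink where x_1/3 = x_2/2, i.e. x_2 = (2/3)·x_1.
Budget: p_1·x_1 + p_2·(2/3)·x_1 = m, so (3·p_1 + 2·p_2)·x_1 = 3·m.
Demand: x_1*(p_1,p_2,m) = 3·m/(3·p_1 + 2·p_2), x_2* = 2·m/(3·p_1 + 2·p_2).
Here 3·13.6 + 2·7 = 54.8, giving x_1* = 3.7226 and x_2* = 2.4818.

x_1* = 3.7226, x_2* = 2.4818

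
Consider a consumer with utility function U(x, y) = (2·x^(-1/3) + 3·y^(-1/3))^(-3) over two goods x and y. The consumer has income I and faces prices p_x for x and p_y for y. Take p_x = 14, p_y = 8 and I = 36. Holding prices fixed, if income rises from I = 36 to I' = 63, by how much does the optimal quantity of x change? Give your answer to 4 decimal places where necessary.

MRS = MU_x/MU_y = (2/3)·(y/x)^(4/3). Set equal to p_x/p_y.
Hence y/x = ((3/2)·p_x/p_y)^(1/(4/3)), i.e. raised to the 0.75 power.
With the ratio pinned down, the budget gives x* = I/(p_x + p_y·(y/x)) and y* = (y/x)·x*.
Numerically y/x = 2.062277, so x* = 36/(14 + 8·2.062277) = 1.1804.
At I' = 63: x* = 2.0657. Change: 2.0657 − 1.1804 = 0.8853.

Δx* = 0.8853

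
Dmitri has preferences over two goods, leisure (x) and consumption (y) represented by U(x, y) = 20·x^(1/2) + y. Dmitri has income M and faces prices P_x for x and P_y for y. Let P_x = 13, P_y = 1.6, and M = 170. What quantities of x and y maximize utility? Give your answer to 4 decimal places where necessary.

Solve: √x = 10·P_y/P_x, so x*(P_x,P_y) = (10·P_y/P_x)², and y* = (M − P_x·x*)/P_y.
Plugging in: x* = (10·1.6/13)² = 1.5148, y* = 93.9423.

x* = 1.5148, y* = 93.9423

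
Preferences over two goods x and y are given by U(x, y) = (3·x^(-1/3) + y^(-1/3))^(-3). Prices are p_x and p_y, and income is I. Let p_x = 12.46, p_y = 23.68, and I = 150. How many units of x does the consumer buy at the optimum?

From the CES first-order condition, 3·(y/x)^(4/3) = p_x/p_y.
Hence y/x = ((1/3)·p_x/p_y)^(1/(4/3)), i.e. raised to the 0.75 power.
With the ratio pinned down, the budget gives x* = I/(p_x + p_y·(y/x)) and y* = (y/x)·x*.
Numerically y/x = 0.271026, so x* = 150/(12.46 + 23.68·0.271026) = 7.9458.

x* = 7.9458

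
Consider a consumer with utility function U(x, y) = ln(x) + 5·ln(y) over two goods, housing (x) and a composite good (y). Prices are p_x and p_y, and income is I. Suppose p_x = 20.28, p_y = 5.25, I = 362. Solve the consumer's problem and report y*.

y* = 57.4603

Tangency: MRS = (1/5)·y/x = p_x/p_y.
Rearranging, p_y·y = 5·p_x·x. Substituting into the budget gives p_x·x·(1 + 5) = I.
Demand: x*(p_x,p_y,I) = 1/6·I/p_x and y* = 5/6·I/p_y.
At p_x=20.28, p_y=5.25, I=362: y* = 5/6·362/5.25 = 57.4603.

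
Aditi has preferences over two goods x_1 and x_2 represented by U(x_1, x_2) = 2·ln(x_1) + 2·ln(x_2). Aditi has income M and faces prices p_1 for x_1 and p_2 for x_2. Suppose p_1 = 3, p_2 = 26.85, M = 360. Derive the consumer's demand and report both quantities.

x_1* = 60, x_2* = 6.7039

MU_x_1/MU_x_2 = (2·x_2)/(2·x_1); tangency sets this equal to p_1/p_2.
Rearranging, p_2·x_2 = p_1·x_1. Substituting into the budget gives p_1·x_1·(1 + 1) = M.
Demand: x_1*(p_1,p_2,M) = 0.5·M/p_1 and x_2* = 0.5·M/p_2.
At p_1=3, p_2=26.85, M=360: x_1* = 0.5·360/3 = 60, x_2* = 6.7039.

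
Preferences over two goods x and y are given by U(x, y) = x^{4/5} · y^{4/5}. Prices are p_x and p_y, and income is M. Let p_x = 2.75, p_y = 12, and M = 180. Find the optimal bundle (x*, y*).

x* = 32.7273, y* = 7.5

MU_x/MU_y = (0.8·y)/(0.8·x); tangency sets this equal to p_x/p_y.
Rearranging, p_y·y = p_x·x. Substituting into the budget gives p_x·x·(1 + 1) = M.
Demand: x*(p_x,p_y,M) = 0.5·M/p_x and y* = 0.5·M/p_y.
At p_x=2.75, p_y=12, M=180: x* = 0.5·180/2.75 = 32.7273, y* = 7.5.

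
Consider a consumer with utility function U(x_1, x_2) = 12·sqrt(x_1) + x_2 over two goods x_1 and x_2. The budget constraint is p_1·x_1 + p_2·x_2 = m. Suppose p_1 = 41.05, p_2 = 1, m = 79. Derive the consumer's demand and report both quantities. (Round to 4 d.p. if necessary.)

x_1* = 0.0214, x_2* = 78.123

Utility is quasi-linear in x_2; the FOC for x_1 is 6/√x_1 = p_1/p_2.
Solve: √x_1 = 6·p_2/p_1, so x_1*(p_1,p_2) = (6·p_2/p_1)², and x_2* = (m − p_1·x_1*)/p_2.
Plugging in: x_1* = (6·1/41.05)² = 0.0214, x_2* = 78.123.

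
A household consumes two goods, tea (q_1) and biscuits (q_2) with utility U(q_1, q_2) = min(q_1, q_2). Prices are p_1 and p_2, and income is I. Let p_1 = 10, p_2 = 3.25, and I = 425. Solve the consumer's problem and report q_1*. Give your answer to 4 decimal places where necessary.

q_1* = 32.0755

Leontief preferences: the optimum is at the kink where q_1/1 = q_2/1, i.e. q_2 = q_1.
Budget: p_1·q_1 + p_2·q_1 = I, so (p_1 + p_2)·q_1 = I.
Demand: q_1*(p_1,p_2,I) = I/(p_1 + p_2), q_2* = I/(p_1 + p_2).
Here 10 + 3.25 = 13.25, giving q_1* = 32.0755.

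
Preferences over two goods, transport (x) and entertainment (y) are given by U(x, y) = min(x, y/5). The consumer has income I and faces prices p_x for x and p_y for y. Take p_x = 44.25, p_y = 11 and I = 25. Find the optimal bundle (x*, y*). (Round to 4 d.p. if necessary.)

x* = 0.2519, y* = 1.2594

With perfect complements, no substitution: consume in ratio x:y = 1:5.
Budget: p_x·x + p_y·5·x = I, so (p_x + 5·p_y)·x = I.
Demand: x*(p_x,p_y,I) = I/(p_x + 5·p_y), y* = 5·I/(p_x + 5·p_y).
Here 44.25 + 5·11 = 99.25, giving x* = 0.2519 and y* = 1.2594.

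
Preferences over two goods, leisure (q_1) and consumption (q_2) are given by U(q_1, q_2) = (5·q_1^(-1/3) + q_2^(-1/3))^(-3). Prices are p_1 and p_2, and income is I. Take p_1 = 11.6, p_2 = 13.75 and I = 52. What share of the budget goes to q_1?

share on q_1 = 0.7622

MRS = MU_q_1/MU_q_2 = 5·(q_2/q_1)^(4/3). Set equal to p_1/p_2.
Solve for the ratio: q_2/q_1 = [(1/5)·p_1/p_2]^(0.75).
Substitute q_2 = (q_2/q_1)·q_1 into the budget: q_1* = I/(p_1 + p_2·(q_2/q_1)).
Numerically q_2/q_1 = 0.263262, so q_1* = 52/(11.6 + 13.75·0.263262) = 3.4166 and q_2* = 0.263262·3.4166 = 0.8995.
Expenditure on q_1: 11.6·3.4166 = 39.6324; share = 0.7622.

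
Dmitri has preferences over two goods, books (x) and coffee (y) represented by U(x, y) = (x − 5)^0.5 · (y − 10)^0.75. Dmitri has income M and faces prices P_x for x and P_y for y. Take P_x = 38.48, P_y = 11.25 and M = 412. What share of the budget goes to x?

share on x = 0.571

MRS = (2/3)·(y−10)/(x−5). Tangency with P_x/P_y gives y−10 = (3/2)·(P_x/P_y)·(x−5).
Substituting into the budget: x* = 5 + 0.4·(M − 5·P_x − 10·P_y)/P_x, and y* = 10 + 0.6·(…)/P_y.
Discretionary income = 412 − 5·38.48 − 10·11.25 = 107.1; x* = 5 + 0.4·107.1/38.48 = 6.1133; y* = 10 + 0.6·107.1/11.25 = 15.712.
Expenditure on x: 38.48·6.1133 = 235.24; share = 0.571.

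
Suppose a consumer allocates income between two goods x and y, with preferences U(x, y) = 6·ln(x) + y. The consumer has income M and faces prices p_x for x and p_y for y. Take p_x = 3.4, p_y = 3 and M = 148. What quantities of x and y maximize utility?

x* = 5.2941, y* = 43.3333

MU_x = 6/x, MU_y = 1. Tangency: 6/x = p_x/p_y.
So x*(p_x,p_y) = 6·p_y/p_x, independent of income; and y* = (M − 6·p_y)/p_y.
At the given prices: x* = 6·3/3.4 = 5.2941, and y* = 43.3333.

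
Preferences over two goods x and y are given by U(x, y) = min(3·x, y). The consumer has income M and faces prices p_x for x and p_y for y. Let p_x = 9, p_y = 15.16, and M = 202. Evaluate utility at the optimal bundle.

With perfect complements, no substitution: consume in ratio x:y = 1:3.
Budget: p_x·x + p_y·3·x = M, so (p_x + 3·p_y)·x = M.
Demand: x*(p_x,p_y,M) = M/(p_x + 3·p_y), y* = 3·M/(p_x + 3·p_y).
Here 9 + 3·15.16 = 54.48, giving x* = 3.7078 and y* = 11.1233.
Utility at the optimum: U(3.7078, 11.1233) = 11.1233.

V = 11.1233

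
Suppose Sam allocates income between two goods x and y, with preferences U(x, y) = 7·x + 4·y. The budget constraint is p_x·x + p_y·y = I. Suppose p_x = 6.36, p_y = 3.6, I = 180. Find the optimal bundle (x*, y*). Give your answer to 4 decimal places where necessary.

Linear utility — the consumer picks whichever good has higher MU/price: 7/6.36 = 1.1006 vs 4/3.6 = 1.1111.
y gives more utility per dollar, so spend all income on y: y* = I/p_y, x* = 0.
Numerically: x* = 0, y* = 50.

x* = 0, y* = 50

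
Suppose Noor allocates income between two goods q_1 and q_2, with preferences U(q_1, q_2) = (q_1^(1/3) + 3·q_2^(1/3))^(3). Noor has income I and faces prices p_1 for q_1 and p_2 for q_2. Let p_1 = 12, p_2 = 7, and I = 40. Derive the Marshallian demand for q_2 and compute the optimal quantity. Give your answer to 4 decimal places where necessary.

q_2* = 4.982

MRS = MU_q_1/MU_q_2 = (1/3)·(q_2/q_1)^(2/3). Set equal to p_1/p_2.
Hence q_2/q_1 = (3·p_1/p_2)^(1/(2/3)), i.e. raised to the 1.5 power.
Substitute q_2 = (q_2/q_1)·q_1 into the budget: q_1* = I/(p_1 + p_2·(q_2/q_1)).
Numerically q_2/q_1 = 11.662904, so q_1* = 40/(12 + 7·11.662904) = 0.4272 and q_2* = 11.662904·0.4272 = 4.982.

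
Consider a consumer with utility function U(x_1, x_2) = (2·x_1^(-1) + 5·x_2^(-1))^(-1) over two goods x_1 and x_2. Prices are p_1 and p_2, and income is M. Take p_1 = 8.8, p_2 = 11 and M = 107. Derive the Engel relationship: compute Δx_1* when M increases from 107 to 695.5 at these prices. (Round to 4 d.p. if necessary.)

Δx_1* = 24.1621

MRS = MU_x_1/MU_x_2 = (2/5)·(x_2/x_1)^(2). Set equal to p_1/p_2.
Solve for the ratio: x_2/x_1 = [(5/2)·p_1/p_2]^(0.5).
Substitute x_2 = (x_2/x_1)·x_1 into the budget: x_1* = M/(p_1 + p_2·(x_2/x_1)).
Numerically x_2/x_1 = 1.414214, so x_1* = 107/(8.8 + 11·1.414214) = 4.3931.
At M' = 695.5: x_1* = 28.5552. Change: 28.5552 − 4.3931 = 24.1621.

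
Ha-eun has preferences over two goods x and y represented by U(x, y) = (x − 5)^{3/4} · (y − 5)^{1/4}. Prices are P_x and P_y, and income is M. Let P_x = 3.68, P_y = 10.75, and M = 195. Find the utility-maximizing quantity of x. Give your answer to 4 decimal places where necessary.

x* = 30.0374

This is Cobb-Douglas in (x−5, y−5): tangency gives 0.75·P_y·(y−5) = 0.25·P_x·(x−5).
Substituting into the budget: x* = 5 + 0.75·(M − 5·P_x − 5·P_y)/P_x, and y* = 5 + 0.25·(…)/P_y.
Discretionary income = 195 − 5·3.68 − 5·10.75 = 122.85; x* = 5 + 0.75·122.85/3.68 = 30.0374.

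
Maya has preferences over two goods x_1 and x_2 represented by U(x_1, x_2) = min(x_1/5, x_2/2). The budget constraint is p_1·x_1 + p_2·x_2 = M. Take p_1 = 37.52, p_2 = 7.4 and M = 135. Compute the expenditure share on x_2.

Leontief preferences: the optimum is at the kink where x_1/5 = x_2/2, i.e. x_2 = (2/5)·x_1.
Budget: p_1·x_1 + p_2·(2/5)·x_1 = M, so (5·p_1 + 2·p_2)·x_1 = 5·M.
Demand: x_1*(p_1,p_2,M) = 5·M/(5·p_1 + 2·p_2), x_2* = 2·M/(5·p_1 + 2·p_2).
Here 5·37.52 + 2·7.4 = 202.4, giving x_1* = 3.335 and x_2* = 1.334.
Expenditure on x_2: 7.4·1.334 = 9.8715; share = 0.0731.

share on x_2 = 0.0731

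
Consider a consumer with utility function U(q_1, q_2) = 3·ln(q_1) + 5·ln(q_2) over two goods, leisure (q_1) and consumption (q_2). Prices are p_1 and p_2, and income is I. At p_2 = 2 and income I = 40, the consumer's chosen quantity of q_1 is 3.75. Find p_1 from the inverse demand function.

The MRS is (3/5)·q_2/q_1. Set MRS = p_1/p_2.
So 3·p_2·q_2 = 5·p_1·q_1; combined with the budget, a share 0.375 of income goes to q_1.
Demand: q_1*(p_1,p_2,I) = 0.375·I/p_1 and q_2* = 0.625·I/p_2.
Set q_1* = 3.75 in the demand function and solve for p_1: p_1 = 4.

p_1 = 4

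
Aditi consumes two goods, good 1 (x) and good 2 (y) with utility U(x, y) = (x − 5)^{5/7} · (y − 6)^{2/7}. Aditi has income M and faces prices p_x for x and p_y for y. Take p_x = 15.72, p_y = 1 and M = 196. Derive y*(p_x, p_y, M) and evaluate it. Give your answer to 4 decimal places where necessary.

Let x' = x−5, y' = y−6. MRS = (5/2)·y'/x' = p_x/p_y.
Substituting into the budget: x* = 5 + 5/7·(M − 5·p_x − 6·p_y)/p_x, and y* = 6 + 2/7·(…)/p_y.
Discretionary income = 196 − 5·15.72 − 6·1 = 111.4; y* = 6 + 2/7·111.4/1 = 37.8286.

y* = 37.8286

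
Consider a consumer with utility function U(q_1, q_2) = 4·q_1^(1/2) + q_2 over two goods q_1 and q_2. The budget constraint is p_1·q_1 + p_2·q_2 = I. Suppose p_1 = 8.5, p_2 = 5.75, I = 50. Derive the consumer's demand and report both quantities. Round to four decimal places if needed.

Set MRS = p_1/p_2: 2·q_1^(−1/2) = p_1/p_2.
Thus q_1* = (2·p_2/p_1)² — independent of I — with the rest of income spent on q_2.
Plugging in: q_1* = (2·5.75/8.5)² = 1.8304, q_2* = 5.9898.

q_1* = 1.8304, q_2* = 5.9898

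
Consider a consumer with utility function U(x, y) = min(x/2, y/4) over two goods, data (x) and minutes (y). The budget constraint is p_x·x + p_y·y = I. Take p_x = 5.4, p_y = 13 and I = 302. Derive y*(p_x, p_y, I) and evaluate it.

Here 2·5.4 + 4·13 = 62.8, giving y* = 19.2357.

y* = 19.2357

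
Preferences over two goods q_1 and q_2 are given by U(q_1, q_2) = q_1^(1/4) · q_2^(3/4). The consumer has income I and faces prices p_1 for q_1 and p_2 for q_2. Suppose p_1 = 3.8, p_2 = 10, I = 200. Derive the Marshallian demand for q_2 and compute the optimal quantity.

q_2* = 15

The MRS is (1/3)·q_2/q_1. Set MRS = p_1/p_2.
So 0.25·p_2·q_2 = 0.75·p_1·q_1; combined with the budget, a share 0.25 of income goes to q_1.
Demand: q_1*(p_1,p_2,I) = 0.25·I/p_1 and q_2* = 0.75·I/p_2.
At p_1=3.8, p_2=10, I=200: q_2* = 0.75·200/10 = 15.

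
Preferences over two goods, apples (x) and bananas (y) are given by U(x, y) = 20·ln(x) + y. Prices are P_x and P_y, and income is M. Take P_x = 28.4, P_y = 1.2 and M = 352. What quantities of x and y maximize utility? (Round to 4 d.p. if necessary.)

Set MRS = P_x/P_y: (20/x)/1 = P_x/P_y.
So x*(P_x,P_y) = 20·P_y/P_x, independent of income; and y* = (M − 20·P_y)/P_y.
At the given prices: x* = 20·1.2/28.4 = 0.8451, and y* = 273.3333.

x* = 0.8451, y* = 273.3333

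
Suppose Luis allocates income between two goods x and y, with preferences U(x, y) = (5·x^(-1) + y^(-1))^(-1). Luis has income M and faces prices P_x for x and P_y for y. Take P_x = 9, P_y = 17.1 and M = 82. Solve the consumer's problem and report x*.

MRS = MU_x/MU_y = 5·(y/x)^(2). Set equal to P_x/P_y.
Solve for the ratio: y/x = [(1/5)·P_x/P_y]^(0.5).
With the ratio pinned down, the budget gives x* = M/(P_x + P_y·(y/x)) and y* = (y/x)·x*.
Numerically y/x = 0.324443, so x* = 82/(9 + 17.1·0.324443) = 5.6365.

x* = 5.6365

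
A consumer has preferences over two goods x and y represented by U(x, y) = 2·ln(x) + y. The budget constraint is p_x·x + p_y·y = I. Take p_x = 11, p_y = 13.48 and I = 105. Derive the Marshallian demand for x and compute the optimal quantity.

Set MRS = p_x/p_y: (2/x)/1 = p_x/p_y.
So x*(p_x,p_y) = 2·p_y/p_x, independent of income; and y* = (I − 2·p_y)/p_y.
At the given prices: x* = 2·13.48/11 = 2.4509.

x* = 2.4509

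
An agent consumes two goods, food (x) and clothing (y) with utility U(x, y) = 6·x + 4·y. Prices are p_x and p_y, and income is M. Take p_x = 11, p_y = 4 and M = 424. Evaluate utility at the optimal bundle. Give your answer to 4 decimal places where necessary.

V = 424

Perfect substitutes: compare marginal utility per dollar. 6/p_x vs 4/p_y → 0.5455 vs 1.
y gives more utility per dollar, so spend all income on y: y* = M/p_y, x* = 0.
Numerically: x* = 0, y* = 106.
Utility at the optimum: U(0, 106) = 424.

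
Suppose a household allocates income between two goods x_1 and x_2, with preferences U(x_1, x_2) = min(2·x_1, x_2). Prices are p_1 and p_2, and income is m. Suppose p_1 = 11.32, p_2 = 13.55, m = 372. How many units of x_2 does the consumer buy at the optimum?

With perfect complements, no substitution: consume in ratio x_1:x_2 = 1:2.
Budget: p_1·x_1 + p_2·2·x_1 = m, so (p_1 + 2·p_2)·x_1 = m.
Demand: x_1*(p_1,p_2,m) = m/(p_1 + 2·p_2), x_2* = 2·m/(p_1 + 2·p_2).
Here 11.32 + 2·13.55 = 38.42, giving x_2* = 19.3649.

x_2* = 19.3649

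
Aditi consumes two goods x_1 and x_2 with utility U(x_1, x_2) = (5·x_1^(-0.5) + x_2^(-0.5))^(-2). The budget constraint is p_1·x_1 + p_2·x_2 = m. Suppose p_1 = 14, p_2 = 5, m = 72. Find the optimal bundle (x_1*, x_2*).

x_1* = 4.1386, x_2* = 2.8118

From the CES first-order condition, 5·(x_2/x_1)^(1.5) = p_1/p_2.
Solve for the ratio: x_2/x_1 = [(1/5)·p_1/p_2]^(2/3).
With the ratio pinned down, the budget gives x_1* = m/(p_1 + p_2·(x_2/x_1)) and x_2* = (x_2/x_1)·x_1*.
Numerically x_2/x_1 = 0.6794, so x_1* = 72/(14 + 5·0.6794) = 4.1386 and x_2* = 0.6794·4.1386 = 2.8118.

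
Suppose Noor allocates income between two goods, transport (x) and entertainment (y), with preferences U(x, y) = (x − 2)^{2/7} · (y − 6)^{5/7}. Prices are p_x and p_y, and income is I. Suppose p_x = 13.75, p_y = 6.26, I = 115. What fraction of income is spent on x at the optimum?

share on x = 0.3632

Let x' = x−2, y' = y−6. MRS = (2/5)·y'/x' = p_x/p_y.
After buying the subsistence bundle (2, 6), a share 2/7 of the remaining income goes to x: x* = 2 + 2/7·(I − 2p_x − 6p_y)/p_x.
Discretionary income = 115 − 2·13.75 − 6·6.26 = 49.94; x* = 2 + 2/7·49.94/13.75 = 3.0377; y* = 6 + 5/7·49.94/6.26 = 11.6983.
Expenditure on x: 13.75·3.0377 = 41.7686; share = 0.3632.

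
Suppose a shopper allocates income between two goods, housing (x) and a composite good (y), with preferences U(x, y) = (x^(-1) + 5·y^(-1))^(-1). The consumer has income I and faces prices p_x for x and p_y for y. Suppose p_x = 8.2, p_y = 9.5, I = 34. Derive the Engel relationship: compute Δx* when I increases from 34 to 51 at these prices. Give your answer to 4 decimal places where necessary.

MRS = MU_x/MU_y = (1/5)·(y/x)^(2). Set equal to p_x/p_y.
Solve for the ratio: y/x = [5·p_x/p_y]^(0.5).
With the ratio pinned down, the budget gives x* = I/(p_x + p_y·(y/x)) and y* = (y/x)·x*.
Numerically y/x = 2.077448, so x* = 34/(8.2 + 9.5·2.077448) = 1.2171.
At I' = 51: x* = 1.8256. Change: 1.8256 − 1.2171 = 0.6085.

Δx* = 0.6085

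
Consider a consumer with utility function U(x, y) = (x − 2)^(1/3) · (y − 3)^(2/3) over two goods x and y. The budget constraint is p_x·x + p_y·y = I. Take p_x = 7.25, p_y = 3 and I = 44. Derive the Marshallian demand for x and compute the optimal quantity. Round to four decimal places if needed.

MRS = (1/2)·(y−3)/(x−2). Tangency with p_x/p_y gives y−3 = 2·(p_x/p_y)·(x−2).
After buying the subsistence bundle (2, 3), a share 1/3 of the remaining income goes to x: x* = 2 + 1/3·(I − 2p_x − 3p_y)/p_x.
Discretionary income = 44 − 2·7.25 − 3·3 = 20.5; x* = 2 + 1/3·20.5/7.25 = 2.9425.

x* = 2.9425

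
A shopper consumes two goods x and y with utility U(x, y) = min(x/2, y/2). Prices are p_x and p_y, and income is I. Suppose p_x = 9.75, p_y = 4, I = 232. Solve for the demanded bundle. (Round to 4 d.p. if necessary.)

Leontief preferences: the optimum is at the kink where x/2 = y/2, i.e. y = x.
Budget: p_x·x + p_y·x = I, so (2·p_x + 2·p_y)·x = 2·I.
Demand: x*(p_x,p_y,I) = 2·I/(2·p_x + 2·p_y), y* = 2·I/(2·p_x + 2·p_y).
Here 2·9.75 + 2·4 = 27.5, giving x* = 16.8727 and y* = 16.8727.

x* = 16.8727, y* = 16.8727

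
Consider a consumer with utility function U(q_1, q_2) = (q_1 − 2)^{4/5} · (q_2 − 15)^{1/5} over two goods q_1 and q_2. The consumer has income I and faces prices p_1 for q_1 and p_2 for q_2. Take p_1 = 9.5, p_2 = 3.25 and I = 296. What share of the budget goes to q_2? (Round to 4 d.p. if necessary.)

share on q_2 = 0.3189

MRS = 4·(q_2−15)/(q_1−2). Tangency with p_1/p_2 gives q_2−15 = (1/4)·(p_1/p_2)·(q_1−2).
After buying the subsistence bundle (2, 15), a share 0.8 of the remaining income goes to q_1: q_1* = 2 + 0.8·(I − 2p_1 − 15p_2)/p_1.
Discretionary income = 296 − 2·9.5 − 15·3.25 = 228.25; q_1* = 2 + 0.8·228.25/9.5 = 21.2211; q_2* = 15 + 0.2·228.25/3.25 = 29.0462.
Expenditure on q_2: 3.25·29.0462 = 94.4; share = 0.3189.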